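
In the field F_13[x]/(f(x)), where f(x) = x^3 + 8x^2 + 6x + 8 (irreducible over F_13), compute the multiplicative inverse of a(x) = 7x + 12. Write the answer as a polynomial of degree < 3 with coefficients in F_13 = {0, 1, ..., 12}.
a(x)^(-1) ≡ 3x^2 + 4x (mod f(x))

Since f is irreducible over F_13, F_13[x]/(f) is a field and a(x) ≠ 0 has an inverse. Apply the extended Euclidean algorithm to f(x) and a(x) in F_13[x]: f(x) = (2x^2 + 7x)·a(x) + (8). The last nonzero remainder is the constant 8 = gcd(f, a) in F_13. Back-substituting through the division chain expresses 8 = s(x)·a(x) + t(x)·f(x) with s(x) ≡ 11x^2 + 6x (mod f), so (11x^2 + 6x)·a(x) ≡ 8 (mod f). Multiplying by 8^(-1) ≡ 5 in F_13 gives a(x)^(-1) ≡ 5·(11x^2 + 6x) ≡ 3x^2 + 4x (mod f). Check: (7x + 12)·(3x^2 + 4x) = 8x^3 + 12x^2 + 9x ≡ 1 (mod x^3 + 8x^2 + 6x + 8).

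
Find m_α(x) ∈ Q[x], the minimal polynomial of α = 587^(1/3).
m_α(x) = x^3 - 587

α satisfies α^3 = 587, so x^3 - 587 annihilates α. By the rational root test, a rational root p/q (in lowest terms) of x^3 - 587 would satisfy p^3 = 587 q^3, forcing q = 1 and p^3 = 587; but 587 is not a perfect cube, contradiction. A monic cubic over Q with no rational root is irreducible (any nontrivial factorization would include a linear factor). Hence x^3 - 587 is the minimal polynomial of α, and in particular [Q(α):Q] = 3.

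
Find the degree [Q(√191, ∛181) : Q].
[Q(√191, ∛181) : Q] = 6

Let L = Q(√191, ∛181). Since Q(√191) ⊂ L and [Q(√191):Q] = 2, the tower law gives 2 | [L:Q]. Likewise Q(∛181) ⊂ L with [Q(∛181):Q] = 3 (because 181 is not a perfect cube), so 3 | [L:Q]. As gcd(2,3) = 1, [L:Q] is divisible by 6. Conversely L is generated over Q by √191 and ∛181, so [L:Q] ≤ 2·3 = 6. Therefore [Q(√191, ∛181) : Q] = 6.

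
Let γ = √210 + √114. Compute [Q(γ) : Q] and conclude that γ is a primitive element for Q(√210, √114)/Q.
[Q(γ) : Q] = 4 (equivalently, Q(γ) = Q(√210, √114))

Obviously Q(γ) ⊆ Q(√210, √114), and [Q(√210, √114):Q] = 4 (since 210, 114 are distinct squarefree integers > 1 with 23940 not a perfect square). To show equality we compute the minimal polynomial of γ. From γ = √210 + √114: γ^2 = 210 + 2√(23940) + 114 = 324 + 2√(23940), so γ^2 - 324 = 2√(23940); squaring, (γ^2 - 324)^2 = 4·23940, i.e. γ^4 - 648γ^2 + 104976 - 95760 = 0, i.e. γ^4 - 648γ^2 + 9216 = 0. So γ is a root of x^4 - 648x^2 + 9216. This polynomial is irreducible over Q: it has no rational root (each ±√210 ± √114 is irrational), and any factorization into two quadratics over Q would force √(23940) ∈ Q (pairing opposite roots) or √210, √114 ∈ Q (other pairings), all impossible. Hence [Q(γ):Q] = 4 = [Q(√210, √114):Q], so Q(γ) = Q(√210, √114).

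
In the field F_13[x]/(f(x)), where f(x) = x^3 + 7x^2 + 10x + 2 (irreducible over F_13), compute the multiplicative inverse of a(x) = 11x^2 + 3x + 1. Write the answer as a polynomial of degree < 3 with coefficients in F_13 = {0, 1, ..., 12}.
a(x)^(-1) ≡ x^2 + x + 5 (mod f(x))

Since f is irreducible over F_13, F_13[x]/(f) is a field and a(x) ≠ 0 has an inverse. Apply the extended Euclidean algorithm to f(x) and a(x) in F_13[x]: f(x) = (6x + 12)·a(x) + (7x + 3);  a(x) = (9x + 4)·(7x + 3) + (2). The last nonzero remainder is the constant 2 = gcd(f, a) in F_13. Back-substituting through the division chain expresses 2 = s(x)·a(x) + t(x)·f(x) with s(x) ≡ 2x^2 + 2x + 10 (mod f), so (2x^2 + 2x + 10)·a(x) ≡ 2 (mod f). Multiplying by 2^(-1) ≡ 7 in F_13 gives a(x)^(-1) ≡ 7·(2x^2 + 2x + 10) ≡ x^2 + x + 5 (mod f). Check: (11x^2 + 3x + 1)·(x^2 + x + 5) = 11x^4 + x^3 + 7x^2 + 3x + 5 ≡ 1 (mod x^3 + 7x^2 + 10x + 2).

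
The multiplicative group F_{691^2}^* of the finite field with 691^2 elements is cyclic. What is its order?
|F_{691^2}^*| = 477480

F_{691^2} has 691^2 = 477481 elements; its multiplicative group consists of all nonzero elements, so |F_{691^2}^*| = 477481 - 1 = 477480. (It is cyclic since any finite subgroup of the multiplicative group of a field is cyclic.)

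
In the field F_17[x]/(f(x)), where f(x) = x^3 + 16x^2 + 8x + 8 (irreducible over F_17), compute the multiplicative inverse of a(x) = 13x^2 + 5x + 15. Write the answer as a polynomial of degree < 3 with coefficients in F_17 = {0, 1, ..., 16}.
a(x)^(-1) ≡ 3x^2 + 2x + 11 (mod f(x))

Since f is irreducible over F_17, F_17[x]/(f) is a field and a(x) ≠ 0 has an inverse. Apply the extended Euclidean algorithm to f(x) and a(x) in F_17[x]: f(x) = (4x + 1)·a(x) + (11x + 10);  a(x) = (12x + 5)·(11x + 10) + (16). The last nonzero remainder is the constant 16 = gcd(f, a) in F_17. Back-substituting through the division chain expresses 16 = s(x)·a(x) + t(x)·f(x) with s(x) ≡ 14x^2 + 15x + 6 (mod f), so (14x^2 + 15x + 6)·a(x) ≡ 16 (mod f). Multiplying by 16^(-1) ≡ 16 in F_17 gives a(x)^(-1) ≡ 16·(14x^2 + 15x + 6) ≡ 3x^2 + 2x + 11 (mod f). Check: (13x^2 + 5x + 15)·(3x^2 + 2x + 11) = 5x^4 + 7x^3 + 11x^2 + 12 ≡ 1 (mod x^3 + 16x^2 + 8x + 8).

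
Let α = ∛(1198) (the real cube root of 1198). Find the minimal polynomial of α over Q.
m_α(x) = x^3 - 1198

α satisfies α^3 = 1198, so x^3 - 1198 annihilates α. By the rational root test, a rational root p/q (in lowest terms) of x^3 - 1198 would satisfy p^3 = 1198 q^3, forcing q = 1 and p^3 = 1198; but 1198 is not a perfect cube, contradiction. A monic cubic over Q with no rational root is irreducible (any nontrivial factorization would include a linear factor). Hence x^3 - 1198 is the minimal polynomial of α, and in particular [Q(α):Q] = 3.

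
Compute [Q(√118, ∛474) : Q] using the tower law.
[Q(√118, ∛474) : Q] = 6

Let L = Q(√118, ∛474). Since Q(√118) ⊂ L and [Q(√118):Q] = 2, the tower law gives 2 | [L:Q]. Likewise Q(∛474) ⊂ L with [Q(∛474):Q] = 3 (because 474 is not a perfect cube), so 3 | [L:Q]. As gcd(2,3) = 1, [L:Q] is divisible by 6. Conversely L is generated over Q by √118 and ∛474, so [L:Q] ≤ 2·3 = 6. Therefore [Q(√118, ∛474) : Q] = 6.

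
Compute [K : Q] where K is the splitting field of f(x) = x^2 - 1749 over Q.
[K : Q] = 2

f(x) = x^2 - 1749 factors as (x - √1749)(x + √1749). The splitting field is K = Q(√1749). Since 1749 is squarefree and > 1, it is not a perfect square, so x^2 - 1749 is irreducible over Q and [Q(√1749) : Q] = 2. Hence [K : Q] = 2.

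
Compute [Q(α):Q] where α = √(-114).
[Q(α):Q] = 2

[Q(α):Q] equals the degree of the minimal polynomial of α. Here α^2 = -114 and x^2 + 114 is irreducible (d = -114 is squarefree, ≠ 1, hence not a square), so deg(m_α) = 2. Thus [Q(α):Q] = 2.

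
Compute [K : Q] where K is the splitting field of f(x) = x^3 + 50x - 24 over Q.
[K : Q] = 6

By the rational root test, any rational root of the monic integer polynomial f(x) = x^3 + 50x - 24 must be an integer dividing the constant term -24, i.e. one of ±{1, 2, 3, 4, 6, 8, 12, 24}. Evaluating: f(1) = 27, f(-1) = -75, f(2) = 84, f(-2) = -132, f(3) = 153, f(-3) = -201, f(4) = 240, f(-4) = -288, f(6) = 492, f(-6) = -540, f(8) = 888, f(-8) = -936, f(12) = 2304, f(-12) = -2352, f(24) = 15000, f(-24) = -15048; none is 0, so f has no rational root and is therefore irreducible over Q (a cubic with no linear factor over a field is irreducible). For an irreducible cubic, the Galois group is A_3 or S_3 according as the discriminant disc(f) = -4a^3 - 27b^2 = -4·(50)^3 - 27·(-24)^2 = -515552 is or is not a square in Q. Here disc(f) = -515552 is not a perfect square in Q, so the Galois group of f over Q is not contained in A_3 and must be all of S_3. The splitting field has degree |S_3| = 6 over Q, so [K : Q] = 6.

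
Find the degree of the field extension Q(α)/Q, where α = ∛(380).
[Q(α):Q] = 3

The minimal polynomial of α is x^3 - 380, irreducible over Q since 380 is not a perfect cube (so x^3 - 380 has no rational root). Hence [Q(α):Q] = deg(m_α) = 3.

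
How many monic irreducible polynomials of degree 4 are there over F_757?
There are 82096145838 monic irreducible polynomials of degree 4 over F_757

Each element of F_{757^4} that lies in no proper subfield is a root of exactly one monic irreducible of degree 4 over F_757, and each such polynomial has 4 distinct roots in F_{757^4}. By Möbius inversion the count is N_757(4) = (1/4) Σ_{d|4} μ(4/d) · 757^d = (1/4)(μ(4)·757^1 + μ(2)·757^2 + μ(1)·757^4) = 328384583352/4 = 82096145838.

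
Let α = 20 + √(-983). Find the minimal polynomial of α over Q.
m_α(x) = x^2 - 40x + 1383

From α - 20 = √(-983), squaring gives (α - 20)^2 = -983, i.e. α^2 - 40α + 400 = -983, so α^2 - 40α + 1383 = 0. The discriminant of x^2 - 40x + 1383 is (-40)^2 - 4·(1383) = 1600 - 5532 = -3932, and 4·(-983) is not a perfect square in Q since -983 is squarefree and ≠ 1. Hence x^2 - 40x + 1383 is irreducible over Q and is the minimal polynomial of α.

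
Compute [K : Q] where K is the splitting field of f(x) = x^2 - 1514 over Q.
[K : Q] = 2

f(x) = x^2 - 1514 factors as (x - √1514)(x + √1514). The splitting field is K = Q(√1514). Since 1514 is squarefree and > 1, it is not a perfect square, so x^2 - 1514 is irreducible over Q and [Q(√1514) : Q] = 2. Hence [K : Q] = 2.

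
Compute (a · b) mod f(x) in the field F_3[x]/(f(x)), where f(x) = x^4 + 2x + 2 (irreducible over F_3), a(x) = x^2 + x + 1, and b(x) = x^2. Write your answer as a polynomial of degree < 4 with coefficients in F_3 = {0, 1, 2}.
a · b ≡ x^3 + x^2 + x + 1 (mod f(x))

Multiply in F_3[x]: a(x)·b(x) = (x^2 + x + 1)·(x^2) = x^4 + x^3 + x^2. This has degree ≥ 4, so divide by f(x) over F_3: x^4 + x^3 + x^2 = (1)·(x^4 + 2x + 2) + (x^3 + x^2 + x + 1). Hence a·b ≡ x^3 + x^2 + x + 1 (mod f). (F_3[x]/(f) is a field with 3^4 = 81 elements since f is irreducible of degree 4.)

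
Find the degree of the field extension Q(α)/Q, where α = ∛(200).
[Q(α):Q] = 3

The minimal polynomial of α is x^3 - 200, irreducible over Q since 200 is not a perfect cube (so x^3 - 200 has no rational root). Hence [Q(α):Q] = deg(m_α) = 3.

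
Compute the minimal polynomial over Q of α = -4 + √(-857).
m_α(x) = x^2 + 8x + 873

From α + 4 = √(-857), squaring gives (α + 4)^2 = -857, i.e. α^2 + 8α + 16 = -857, so α^2 + 8α + 873 = 0. The discriminant of x^2 + 8x + 873 is (8)^2 - 4·(873) = 64 - 3492 = -3428, and 4·(-857) is not a perfect square in Q since -857 is squarefree and ≠ 1. Hence x^2 + 8x + 873 is irreducible over Q and is the minimal polynomial of α.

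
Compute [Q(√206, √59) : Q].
[Q(√206, √59) : Q] = 4

[Q(√206):Q] = 2 (min poly x^2 - 206, irreducible since 206 is squarefree > 1). For the top step, suppose √59 ∈ Q(√206), say √59 = c + d√206 with c, d ∈ Q. Squaring: 59 = c^2 + 206d^2 + 2cd√206. Since √206 ∉ Q this forces 2cd = 0. If d = 0 then √59 = c ∈ Q, contradicting 59 squarefree > 1. If c = 0 then 59 = 206d^2, so 206·59 = (206d)^2 is a perfect square in Q — but 206·59 = 12154 is not a perfect square (since 206 and 59 are distinct squarefree integers). Contradiction. Hence √59 ∉ Q(√206), so x^2 - 59 stays irreducible over Q(√206) and [Q(√206, √59) : Q(√206)] = 2. By the tower law, [Q(√206, √59) : Q] = 2 · 2 = 4.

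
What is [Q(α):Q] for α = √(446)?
[Q(α):Q] = 2

[Q(α):Q] equals the degree of the minimal polynomial of α. Here α^2 = 446 and x^2 - 446 is irreducible (d = 446 is squarefree, ≠ 1, hence not a square), so deg(m_α) = 2. Thus [Q(α):Q] = 2.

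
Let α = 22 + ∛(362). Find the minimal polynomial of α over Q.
m_α(x) = x^3 - 66x^2 + 1452x - 11010

Set β = α - 22 = ∛(362), so β^3 = 362. Then (α - 22)^3 - 362 = 0, i.e. α is a root of g(x) = (x - 22)^3 - 362 = x^3 - 66x^2 + 1452x - 11010. Since g(x) = h(x - 22) where h(x) = x^3 - 362, and h is irreducible over Q (because 362 is not a perfect cube, so h has no rational root, and a monic cubic with no rational root is irreducible), g is also irreducible (irreducibility is preserved under the substitution x → x - 22). Hence m_α(x) = x^3 - 66x^2 + 1452x - 11010.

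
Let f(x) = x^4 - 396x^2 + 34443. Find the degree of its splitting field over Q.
[K : Q] = 4

Solving the quadratic in x^2: x^2 = (396 ± √(396^2 - 4·34443))/2 = (396 ± √19044)/2 = (396 ± 138)/2, giving x^2 = 129 or x^2 = 267. So f(x) = (x^2 - 129)(x^2 - 267) and the roots of f are ±√129, ±√267. Hence the splitting field is K = Q(√129, √267). Since 129 and 267 are distinct squarefree integers > 1, their product 34443 is not a perfect square, so √267 ∉ Q(√129). By the tower law [K:Q] = [Q(√129,√267):Q(√129)] · [Q(√129):Q] = 2 · 2 = 4.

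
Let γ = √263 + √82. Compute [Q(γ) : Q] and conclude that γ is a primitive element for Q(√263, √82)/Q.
[Q(γ) : Q] = 4 (equivalently, Q(γ) = Q(√263, √82))

Obviously Q(γ) ⊆ Q(√263, √82), and [Q(√263, √82):Q] = 4 (since 263, 82 are distinct squarefree integers > 1 with 21566 not a perfect square). To show equality we compute the minimal polynomial of γ. From γ = √263 + √82: γ^2 = 263 + 2√(21566) + 82 = 345 + 2√(21566), so γ^2 - 345 = 2√(21566); squaring, (γ^2 - 345)^2 = 4·21566, i.e. γ^4 - 690γ^2 + 119025 - 86264 = 0, i.e. γ^4 - 690γ^2 + 32761 = 0. So γ is a root of x^4 - 690x^2 + 32761. This polynomial is irreducible over Q: it has no rational root (each ±√263 ± √82 is irrational), and any factorization into two quadratics over Q would force √(21566) ∈ Q (pairing opposite roots) or √263, √82 ∈ Q (other pairings), all impossible. Hence [Q(γ):Q] = 4 = [Q(√263, √82):Q], so Q(γ) = Q(√263, √82).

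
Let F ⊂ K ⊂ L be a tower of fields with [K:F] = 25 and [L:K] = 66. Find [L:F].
[L:F] = 1650

The tower law says that for any tower of field extensions F ⊂ K ⊂ L with finite degrees, [L:F] = [L:K] · [K:F]. Here this gives [L:F] = 66 · 25 = 1650.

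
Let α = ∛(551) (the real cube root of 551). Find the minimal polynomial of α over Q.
m_α(x) = x^3 - 551

α satisfies α^3 = 551, so x^3 - 551 annihilates α. By the rational root test, a rational root p/q (in lowest terms) of x^3 - 551 would satisfy p^3 = 551 q^3, forcing q = 1 and p^3 = 551; but 551 is not a perfect cube, contradiction. A monic cubic over Q with no rational root is irreducible (any nontrivial factorization would include a linear factor). Hence x^3 - 551 is the minimal polynomial of α, and in particular [Q(α):Q] = 3.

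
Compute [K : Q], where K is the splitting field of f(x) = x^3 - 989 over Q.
[K : Q] = 6

The roots of x^3 - 989 are ∛989, ω∛989, ω^2∛989 where ω = e^(2πi/3) is a primitive cube root of unity, so K = Q(∛989, ω). Now [Q(∛989):Q] = 3 (since 989 is not a perfect cube, x^3 - 989 is irreducible) and [Q(ω):Q] = 2. Both 2 and 3 divide [K:Q], and [K:Q] ≤ 3·2 = 6, so [K:Q] = 6. (Equivalently: Q(∛989) ⊂ R but ω ∉ R, so [K : Q(∛989)] = 2.)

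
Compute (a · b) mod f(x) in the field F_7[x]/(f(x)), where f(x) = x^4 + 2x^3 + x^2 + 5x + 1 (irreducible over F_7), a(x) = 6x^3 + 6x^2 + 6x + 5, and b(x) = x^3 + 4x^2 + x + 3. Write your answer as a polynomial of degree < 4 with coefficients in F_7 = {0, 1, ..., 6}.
a · b ≡ 3x^3 + 3x^2 (mod f(x))

Multiply in F_7[x]: a(x)·b(x) = (6x^3 + 6x^2 + 6x + 5)·(x^3 + 4x^2 + x + 3) = 6x^6 + 2x^5 + x^4 + 4x^3 + 2x^2 + 2x + 1. This has degree ≥ 4, so divide by f(x) over F_7: 6x^6 + 2x^5 + x^4 + 4x^3 + 2x^2 + 2x + 1 = (6x^2 + 4x + 1)·(x^4 + 2x^3 + x^2 + 5x + 1) + (3x^3 + 3x^2). Hence a·b ≡ 3x^3 + 3x^2 (mod f). (F_7[x]/(f) is a field with 7^4 = 2401 elements since f is irreducible of degree 4.)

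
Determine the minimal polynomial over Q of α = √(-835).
m_α(x) = x^2 + 835

α satisfies α^2 + 835 = 0, so x^2 + 835 annihilates α. Since d = -835 is squarefree and ≠ 1, it is not a perfect square in Q, so x^2 + 835 has no rational root and is therefore irreducible over Q (a degree-2 polynomial over a field is irreducible iff it has no root). Hence m_α(x) = x^2 + 835.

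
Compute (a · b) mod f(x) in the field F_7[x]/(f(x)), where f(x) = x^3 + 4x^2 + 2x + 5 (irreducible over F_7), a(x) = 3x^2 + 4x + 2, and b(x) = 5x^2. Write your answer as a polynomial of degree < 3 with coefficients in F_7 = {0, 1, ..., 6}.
a · b ≡ 5x + 4 (mod f(x))

Multiply in F_7[x]: a(x)·b(x) = (3x^2 + 4x + 2)·(5x^2) = x^4 + 6x^3 + 3x^2. This has degree ≥ 3, so divide by f(x) over F_7: x^4 + 6x^3 + 3x^2 = (x + 2)·(x^3 + 4x^2 + 2x + 5) + (5x + 4). Hence a·b ≡ 5x + 4 (mod f). (F_7[x]/(f) is a field with 7^3 = 343 elements since f is irreducible of degree 3.)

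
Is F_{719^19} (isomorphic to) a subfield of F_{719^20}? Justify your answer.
No: F_{719^19} is not a subfield of F_{719^20}

F_{p^m} embeds in F_{p^n} iff m | n. Here 19 ∤ 20 (since 20 = 1·19 + 1 with remainder 1 ≠ 0), so F_{719^19} is not a subfield of F_{719^20}. Equivalently: if it were, the tower law would give 19 = [F_{719^19}:F_719] dividing [F_{719^20}:F_719] = 20, contradiction.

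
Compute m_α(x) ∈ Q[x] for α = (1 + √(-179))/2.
m_α(x) = x^2 - x + 45

From 2α - 1 = √(-179), squaring gives (2α - 1)^2 = -179, i.e. 4α^2 - 4α + 1 = -179, so α^2 - α + (1 + 179)/4 = 0. Since -179 ≡ 1 (mod 4), (1 + 179)/4 = 45 ∈ Z. The polynomial x^2 - x + 45 has discriminant 1 - 4·(45) = -179, which is not a perfect square in Q (d = -179 is squarefree and ≠ 1), so x^2 - x + 45 is irreducible over Q. It is the minimal polynomial of α.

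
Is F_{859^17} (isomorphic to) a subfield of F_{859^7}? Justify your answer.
No: F_{859^17} is not a subfield of F_{859^7}

F_{p^m} embeds in F_{p^n} iff m | n. Here 17 ∤ 7 (since 7 = 0·17 + 7 with remainder 7 ≠ 0), so F_{859^17} is not a subfield of F_{859^7}. Equivalently: if it were, the tower law would give 17 = [F_{859^17}:F_859] dividing [F_{859^7}:F_859] = 7, contradiction.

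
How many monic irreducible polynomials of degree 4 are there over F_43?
There are 854238 monic irreducible polynomials of degree 4 over F_43

Each element of F_{43^4} that lies in no proper subfield is a root of exactly one monic irreducible of degree 4 over F_43, and each such polynomial has 4 distinct roots in F_{43^4}. By Möbius inversion the count is N_43(4) = (1/4) Σ_{d|4} μ(4/d) · 43^d = (1/4)(μ(4)·43^1 + μ(2)·43^2 + μ(1)·43^4) = 3416952/4 = 854238.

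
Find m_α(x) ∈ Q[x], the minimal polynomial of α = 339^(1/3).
m_α(x) = x^3 - 339

α satisfies α^3 = 339, so x^3 - 339 annihilates α. By the rational root test, a rational root p/q (in lowest terms) of x^3 - 339 would satisfy p^3 = 339 q^3, forcing q = 1 and p^3 = 339; but 339 is not a perfect cube, contradiction. A monic cubic over Q with no rational root is irreducible (any nontrivial factorization would include a linear factor). Hence x^3 - 339 is the minimal polynomial of α, and in particular [Q(α):Q] = 3.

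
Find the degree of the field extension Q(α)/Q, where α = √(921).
[Q(α):Q] = 2

[Q(α):Q] equals the degree of the minimal polynomial of α. Here α^2 = 921 and x^2 - 921 is irreducible (d = 921 is squarefree, ≠ 1, hence not a square), so deg(m_α) = 2. Thus [Q(α):Q] = 2.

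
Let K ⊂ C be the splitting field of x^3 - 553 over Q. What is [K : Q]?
[K : Q] = 6

The roots of x^3 - 553 are ∛553, ω∛553, ω^2∛553 where ω = e^(2πi/3) is a primitive cube root of unity, so K = Q(∛553, ω). Now [Q(∛553):Q] = 3 (since 553 is not a perfect cube, x^3 - 553 is irreducible) and [Q(ω):Q] = 2. Both 2 and 3 divide [K:Q], and [K:Q] ≤ 3·2 = 6, so [K:Q] = 6. (Equivalently: Q(∛553) ⊂ R but ω ∉ R, so [K : Q(∛553)] = 2.)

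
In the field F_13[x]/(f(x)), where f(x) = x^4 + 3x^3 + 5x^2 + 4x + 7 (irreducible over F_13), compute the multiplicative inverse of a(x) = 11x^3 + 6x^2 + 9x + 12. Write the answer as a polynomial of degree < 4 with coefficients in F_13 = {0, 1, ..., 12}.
a(x)^(-1) ≡ 3x^2 + 7 (mod f(x))

Since f is irreducible over F_13, F_13[x]/(f) is a field and a(x) ≠ 0 has an inverse. Apply the extended Euclidean algorithm to f(x) and a(x) in F_13[x]: f(x) = (6x + 10)·a(x) + (8x^2 + 11x + 4);  a(x) = (3x + 8)·(8x^2 + 11x + 4) + (6). The last nonzero remainder is the constant 6 = gcd(f, a) in F_13. Back-substituting through the division chain expresses 6 = s(x)·a(x) + t(x)·f(x) with s(x) ≡ 5x^2 + 3 (mod f), so (5x^2 + 3)·a(x) ≡ 6 (mod f). Multiplying by 6^(-1) ≡ 11 in F_13 gives a(x)^(-1) ≡ 11·(5x^2 + 3) ≡ 3x^2 + 7 (mod f). Check: (11x^3 + 6x^2 + 9x + 12)·(3x^2 + 7) = 7x^5 + 5x^4 + 11x + 6 ≡ 1 (mod x^4 + 3x^3 + 5x^2 + 4x + 7).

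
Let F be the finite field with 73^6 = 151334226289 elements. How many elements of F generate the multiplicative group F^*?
There are φ(151334226288) = 41990400000 primitive elements

F_q^* is cyclic of order q - 1 = 151334226288. A cyclic group of order m has exactly φ(m) generators. Here m = 151334226288 = 2^4 · 3^3 · 7 · 37 · 751 · 1801, so the number of primitive elements is φ(151334226288) = 41990400000.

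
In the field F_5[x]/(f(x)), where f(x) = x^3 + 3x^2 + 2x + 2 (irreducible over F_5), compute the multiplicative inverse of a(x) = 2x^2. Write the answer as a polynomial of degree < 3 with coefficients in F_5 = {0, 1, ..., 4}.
a(x)^(-1) ≡ 4x^2 + 3x + 1 (mod f(x))

Since f is irreducible over F_5, F_5[x]/(f) is a field and a(x) ≠ 0 has an inverse. Apply the extended Euclidean algorithm to f(x) and a(x) in F_5[x]: f(x) = (3x + 4)·a(x) + (2x + 2);  a(x) = (x + 4)·(2x + 2) + (2). The last nonzero remainder is the constant 2 = gcd(f, a) in F_5. Back-substituting through the division chain expresses 2 = s(x)·a(x) + t(x)·f(x) with s(x) ≡ 3x^2 + x + 2 (mod f), so (3x^2 + x + 2)·a(x) ≡ 2 (mod f). Multiplying by 2^(-1) ≡ 3 in F_5 gives a(x)^(-1) ≡ 3·(3x^2 + x + 2) ≡ 4x^2 + 3x + 1 (mod f). Check: (2x^2)·(4x^2 + 3x + 1) = 3x^4 + x^3 + 2x^2 ≡ 1 (mod x^3 + 3x^2 + 2x + 2).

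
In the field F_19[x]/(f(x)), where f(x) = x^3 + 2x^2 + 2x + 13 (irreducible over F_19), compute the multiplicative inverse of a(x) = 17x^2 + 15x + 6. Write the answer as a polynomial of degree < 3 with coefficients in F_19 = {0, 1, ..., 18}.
a(x)^(-1) ≡ 13x^2 + 15x + 8 (mod f(x))

Since f is irreducible over F_19, F_19[x]/(f) is a field and a(x) ≠ 0 has an inverse. Apply the extended Euclidean algorithm to f(x) and a(x) in F_19[x]: f(x) = (9x)·a(x) + (5x + 13);  a(x) = (11x + 1)·(5x + 13) + (12). The last nonzero remainder is the constant 12 = gcd(f, a) in F_19. Back-substituting through the division chain expresses 12 = s(x)·a(x) + t(x)·f(x) with s(x) ≡ 4x^2 + 9x + 1 (mod f), so (4x^2 + 9x + 1)·a(x) ≡ 12 (mod f). Multiplying by 12^(-1) ≡ 8 in F_19 gives a(x)^(-1) ≡ 8·(4x^2 + 9x + 1) ≡ 13x^2 + 15x + 8 (mod f). Check: (17x^2 + 15x + 6)·(13x^2 + 15x + 8) = 12x^4 + 13x^3 + 2x^2 + x + 10 ≡ 1 (mod x^3 + 2x^2 + 2x + 13).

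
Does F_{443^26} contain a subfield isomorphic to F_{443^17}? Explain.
No: F_{443^17} is not a subfield of F_{443^26}

F_{p^m} embeds in F_{p^n} iff m | n. Here 17 ∤ 26 (since 26 = 1·17 + 9 with remainder 9 ≠ 0), so F_{443^17} is not a subfield of F_{443^26}. Equivalently: if it were, the tower law would give 17 = [F_{443^17}:F_443] dividing [F_{443^26}:F_443] = 26, contradiction.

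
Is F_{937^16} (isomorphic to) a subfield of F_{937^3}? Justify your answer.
No: F_{937^16} is not a subfield of F_{937^3}

F_{p^m} embeds in F_{p^n} iff m | n. Here 16 ∤ 3 (since 3 = 0·16 + 3 with remainder 3 ≠ 0), so F_{937^16} is not a subfield of F_{937^3}. Equivalently: if it were, the tower law would give 16 = [F_{937^16}:F_937] dividing [F_{937^3}:F_937] = 3, contradiction.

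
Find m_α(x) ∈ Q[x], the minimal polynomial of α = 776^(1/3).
m_α(x) = x^3 - 776

α satisfies α^3 = 776, so x^3 - 776 annihilates α. By the rational root test, a rational root p/q (in lowest terms) of x^3 - 776 would satisfy p^3 = 776 q^3, forcing q = 1 and p^3 = 776; but 776 is not a perfect cube, contradiction. A monic cubic over Q with no rational root is irreducible (any nontrivial factorization would include a linear factor). Hence x^3 - 776 is the minimal polynomial of α, and in particular [Q(α):Q] = 3.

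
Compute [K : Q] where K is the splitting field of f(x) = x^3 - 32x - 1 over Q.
[K : Q] = 6

By the rational root test, any rational root of the monic integer polynomial f(x) = x^3 - 32x - 1 must be an integer dividing the constant term -1, i.e. one of ±{1}. Evaluating: f(1) = -32, f(-1) = 30; none is 0, so f has no rational root and is therefore irreducible over Q (a cubic with no linear factor over a field is irreducible). For an irreducible cubic, the Galois group is A_3 or S_3 according as the discriminant disc(f) = -4a^3 - 27b^2 = -4·(-32)^3 - 27·(-1)^2 = 131045 is or is not a square in Q. Here disc(f) = 131045 is not a perfect square in Q, so the Galois group of f over Q is not contained in A_3 and must be all of S_3. The splitting field has degree |S_3| = 6 over Q, so [K : Q] = 6.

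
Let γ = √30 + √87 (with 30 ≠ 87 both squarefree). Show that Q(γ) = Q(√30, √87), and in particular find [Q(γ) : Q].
[Q(γ) : Q] = 4 (equivalently, Q(γ) = Q(√30, √87))

Obviously Q(γ) ⊆ Q(√30, √87), and [Q(√30, √87):Q] = 4 (since 30, 87 are distinct squarefree integers > 1 with 2610 not a perfect square). To show equality we compute the minimal polynomial of γ. From γ = √30 + √87: γ^2 = 30 + 2√(2610) + 87 = 117 + 2√(2610), so γ^2 - 117 = 2√(2610); squaring, (γ^2 - 117)^2 = 4·2610, i.e. γ^4 - 234γ^2 + 13689 - 10440 = 0, i.e. γ^4 - 234γ^2 + 3249 = 0. So γ is a root of x^4 - 234x^2 + 3249. This polynomial is irreducible over Q: it has no rational root (each ±√30 ± √87 is irrational), and any factorization into two quadratics over Q would force √(2610) ∈ Q (pairing opposite roots) or √30, √87 ∈ Q (other pairings), all impossible. Hence [Q(γ):Q] = 4 = [Q(√30, √87):Q], so Q(γ) = Q(√30, √87).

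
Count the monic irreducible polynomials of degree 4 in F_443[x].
There are 9628368438 monic irreducible polynomials of degree 4 over F_443

Each element of F_{443^4} that lies in no proper subfield is a root of exactly one monic irreducible of degree 4 over F_443, and each such polynomial has 4 distinct roots in F_{443^4}. By Möbius inversion the count is N_443(4) = (1/4) Σ_{d|4} μ(4/d) · 443^d = (1/4)(μ(4)·443^1 + μ(2)·443^2 + μ(1)·443^4) = 38513473752/4 = 9628368438.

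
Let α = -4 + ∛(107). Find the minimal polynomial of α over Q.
m_α(x) = x^3 + 12x^2 + 48x - 43

Set β = α + 4 = ∛(107), so β^3 = 107. Then (α + 4)^3 - 107 = 0, i.e. α is a root of g(x) = (x + 4)^3 - 107 = x^3 + 12x^2 + 48x - 43. Since g(x) = h(x + 4) where h(x) = x^3 - 107, and h is irreducible over Q (because 107 is not a perfect cube, so h has no rational root, and a monic cubic with no rational root is irreducible), g is also irreducible (irreducibility is preserved under the substitution x → x + 4). Hence m_α(x) = x^3 + 12x^2 + 48x - 43.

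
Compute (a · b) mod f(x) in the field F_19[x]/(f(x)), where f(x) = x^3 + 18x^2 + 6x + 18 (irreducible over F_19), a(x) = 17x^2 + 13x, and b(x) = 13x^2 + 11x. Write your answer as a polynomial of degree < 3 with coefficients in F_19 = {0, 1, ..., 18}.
a · b ≡ 2x^2 + 8x + 7 (mod f(x))

Multiply in F_19[x]: a(x)·b(x) = (17x^2 + 13x)·(13x^2 + 11x) = 12x^4 + 14x^3 + 10x^2. This has degree ≥ 3, so divide by f(x) over F_19: 12x^4 + 14x^3 + 10x^2 = (12x + 7)·(x^3 + 18x^2 + 6x + 18) + (2x^2 + 8x + 7). Hence a·b ≡ 2x^2 + 8x + 7 (mod f). (F_19[x]/(f) is a field with 19^3 = 6859 elements since f is irreducible of degree 3.)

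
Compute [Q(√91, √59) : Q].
[Q(√91, √59) : Q] = 4

[Q(√91):Q] = 2 (min poly x^2 - 91, irreducible since 91 is squarefree > 1). For the top step, suppose √59 ∈ Q(√91), say √59 = c + d√91 with c, d ∈ Q. Squaring: 59 = c^2 + 91d^2 + 2cd√91. Since √91 ∉ Q this forces 2cd = 0. If d = 0 then √59 = c ∈ Q, contradicting 59 squarefree > 1. If c = 0 then 59 = 91d^2, so 91·59 = (91d)^2 is a perfect square in Q — but 91·59 = 5369 is not a perfect square (since 91 and 59 are distinct squarefree integers). Contradiction. Hence √59 ∉ Q(√91), so x^2 - 59 stays irreducible over Q(√91) and [Q(√91, √59) : Q(√91)] = 2. By the tower law, [Q(√91, √59) : Q] = 2 · 2 = 4.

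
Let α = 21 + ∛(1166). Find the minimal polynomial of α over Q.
m_α(x) = x^3 - 63x^2 + 1323x - 10427

Set β = α - 21 = ∛(1166), so β^3 = 1166. Then (α - 21)^3 - 1166 = 0, i.e. α is a root of g(x) = (x - 21)^3 - 1166 = x^3 - 63x^2 + 1323x - 10427. Since g(x) = h(x - 21) where h(x) = x^3 - 1166, and h is irreducible over Q (because 1166 is not a perfect cube, so h has no rational root, and a monic cubic with no rational root is irreducible), g is also irreducible (irreducibility is preserved under the substitution x → x - 21). Hence m_α(x) = x^3 - 63x^2 + 1323x - 10427.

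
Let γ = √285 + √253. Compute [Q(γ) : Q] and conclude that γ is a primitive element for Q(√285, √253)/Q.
[Q(γ) : Q] = 4 (equivalently, Q(γ) = Q(√285, √253))

Obviously Q(γ) ⊆ Q(√285, √253), and [Q(√285, √253):Q] = 4 (since 285, 253 are distinct squarefree integers > 1 with 72105 not a perfect square). To show equality we compute the minimal polynomial of γ. From γ = √285 + √253: γ^2 = 285 + 2√(72105) + 253 = 538 + 2√(72105), so γ^2 - 538 = 2√(72105); squaring, (γ^2 - 538)^2 = 4·72105, i.e. γ^4 - 1076γ^2 + 289444 - 288420 = 0, i.e. γ^4 - 1076γ^2 + 1024 = 0. So γ is a root of x^4 - 1076x^2 + 1024. This polynomial is irreducible over Q: it has no rational root (each ±√285 ± √253 is irrational), and any factorization into two quadratics over Q would force √(72105) ∈ Q (pairing opposite roots) or √285, √253 ∈ Q (other pairings), all impossible. Hence [Q(γ):Q] = 4 = [Q(√285, √253):Q], so Q(γ) = Q(√285, √253).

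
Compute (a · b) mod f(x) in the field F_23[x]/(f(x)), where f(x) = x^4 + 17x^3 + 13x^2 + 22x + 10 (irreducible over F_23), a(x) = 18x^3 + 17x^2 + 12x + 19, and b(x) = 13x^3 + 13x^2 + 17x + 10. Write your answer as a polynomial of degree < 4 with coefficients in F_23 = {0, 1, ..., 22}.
a · b ≡ 16x^3 + 9x + 8 (mod f(x))

Multiply in F_23[x]: a(x)·b(x) = (18x^3 + 17x^2 + 12x + 19)·(13x^3 + 13x^2 + 17x + 10) = 4x^6 + 18x^5 + 16x^4 + 21x^3 + 6x + 6. This has degree ≥ 4, so divide by f(x) over F_23: 4x^6 + 18x^5 + 16x^4 + 21x^3 + 6x + 6 = (4x^2 + 19x + 9)·(x^4 + 17x^3 + 13x^2 + 22x + 10) + (16x^3 + 9x + 8). Hence a·b ≡ 16x^3 + 9x + 8 (mod f). (F_23[x]/(f) is a field with 23^4 = 279841 elements since f is irreducible of degree 4.)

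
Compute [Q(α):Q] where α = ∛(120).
[Q(α):Q] = 3

The minimal polynomial of α is x^3 - 120, irreducible over Q since 120 is not a perfect cube (so x^3 - 120 has no rational root). Hence [Q(α):Q] = deg(m_α) = 3.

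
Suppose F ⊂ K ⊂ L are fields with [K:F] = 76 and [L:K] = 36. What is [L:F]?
[L:F] = 2736

The tower law says that for any tower of field extensions F ⊂ K ⊂ L with finite degrees, [L:F] = [L:K] · [K:F]. Here this gives [L:F] = 36 · 76 = 2736.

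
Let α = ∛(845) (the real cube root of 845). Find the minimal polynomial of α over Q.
m_α(x) = x^3 - 845

α satisfies α^3 = 845, so x^3 - 845 annihilates α. By the rational root test, a rational root p/q (in lowest terms) of x^3 - 845 would satisfy p^3 = 845 q^3, forcing q = 1 and p^3 = 845; but 845 is not a perfect cube, contradiction. A monic cubic over Q with no rational root is irreducible (any nontrivial factorization would include a linear factor). Hence x^3 - 845 is the minimal polynomial of α, and in particular [Q(α):Q] = 3.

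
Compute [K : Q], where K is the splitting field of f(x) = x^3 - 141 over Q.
[K : Q] = 6

The roots of x^3 - 141 are ∛141, ω∛141, ω^2∛141 where ω = e^(2πi/3) is a primitive cube root of unity, so K = Q(∛141, ω). Now [Q(∛141):Q] = 3 (since 141 is not a perfect cube, x^3 - 141 is irreducible) and [Q(ω):Q] = 2. Both 2 and 3 divide [K:Q], and [K:Q] ≤ 3·2 = 6, so [K:Q] = 6. (Equivalently: Q(∛141) ⊂ R but ω ∉ R, so [K : Q(∛141)] = 2.)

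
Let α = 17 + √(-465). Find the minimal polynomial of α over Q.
m_α(x) = x^2 - 34x + 754

From α - 17 = √(-465), squaring gives (α - 17)^2 = -465, i.e. α^2 - 34α + 289 = -465, so α^2 - 34α + 754 = 0. The discriminant of x^2 - 34x + 754 is (-34)^2 - 4·(754) = 1156 - 3016 = -1860, and 4·(-465) is not a perfect square in Q since -465 is squarefree and ≠ 1. Hence x^2 - 34x + 754 is irreducible over Q and is the minimal polynomial of α.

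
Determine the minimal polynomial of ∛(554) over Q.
m_α(x) = x^3 - 554

α satisfies α^3 = 554, so x^3 - 554 annihilates α. By the rational root test, a rational root p/q (in lowest terms) of x^3 - 554 would satisfy p^3 = 554 q^3, forcing q = 1 and p^3 = 554; but 554 is not a perfect cube, contradiction. A monic cubic over Q with no rational root is irreducible (any nontrivial factorization would include a linear factor). Hence x^3 - 554 is the minimal polynomial of α, and in particular [Q(α):Q] = 3.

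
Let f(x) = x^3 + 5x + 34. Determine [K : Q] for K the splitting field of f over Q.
[K : Q] = 6

By the rational root test, any rational root of the monic integer polynomial f(x) = x^3 + 5x + 34 must be an integer dividing the constant term 34, i.e. one of ±{1, 2, 17, 34}. Evaluating: f(1) = 40, f(-1) = 28, f(2) = 52, f(-2) = 16, f(17) = 5032, f(-17) = -4964, f(34) = 39508, f(-34) = -39440; none is 0, so f has no rational root and is therefore irreducible over Q (a cubic with no linear factor over a field is irreducible). For an irreducible cubic, the Galois group is A_3 or S_3 according as the discriminant disc(f) = -4a^3 - 27b^2 = -4·(5)^3 - 27·(34)^2 = -31712 is or is not a square in Q. Here disc(f) = -31712 is not a perfect square in Q, so the Galois group of f over Q is not contained in A_3 and must be all of S_3. The splitting field has degree |S_3| = 6 over Q, so [K : Q] = 6.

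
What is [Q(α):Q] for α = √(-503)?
[Q(α):Q] = 2

[Q(α):Q] equals the degree of the minimal polynomial of α. Here α^2 = -503 and x^2 + 503 is irreducible (d = -503 is squarefree, ≠ 1, hence not a square), so deg(m_α) = 2. Thus [Q(α):Q] = 2.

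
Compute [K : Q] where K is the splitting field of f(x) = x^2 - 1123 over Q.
[K : Q] = 2

f(x) = x^2 - 1123 factors as (x - √1123)(x + √1123). The splitting field is K = Q(√1123). Since 1123 is squarefree and > 1, it is not a perfect square, so x^2 - 1123 is irreducible over Q and [Q(√1123) : Q] = 2. Hence [K : Q] = 2.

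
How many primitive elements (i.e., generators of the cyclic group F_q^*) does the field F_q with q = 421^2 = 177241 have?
There are φ(177240) = 40320 primitive elements

F_q^* is cyclic of order q - 1 = 177240. A cyclic group of order m has exactly φ(m) generators. Here m = 177240 = 2^3 · 3 · 5 · 7 · 211, so the number of primitive elements is φ(177240) = 40320.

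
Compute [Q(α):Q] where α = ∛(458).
[Q(α):Q] = 3

The minimal polynomial of α is x^3 - 458, irreducible over Q since 458 is not a perfect cube (so x^3 - 458 has no rational root). Hence [Q(α):Q] = deg(m_α) = 3.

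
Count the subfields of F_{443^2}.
F_{443^2} has 2 subfields

The subfields of F_{p^n} are exactly the fields F_{p^d} for d | n (each is the fixed field of the unique index-d subgroup of Gal(F_{p^n}/F_p) ≅ Z/nZ). The divisors of n = 2 are {1, 2}, giving 2 subfields: F_{443^1}, F_{443^2}.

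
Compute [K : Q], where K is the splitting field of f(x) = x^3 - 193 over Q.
[K : Q] = 6

The roots of x^3 - 193 are ∛193, ω∛193, ω^2∛193 where ω = e^(2πi/3) is a primitive cube root of unity, so K = Q(∛193, ω). Now [Q(∛193):Q] = 3 (since 193 is not a perfect cube, x^3 - 193 is irreducible) and [Q(ω):Q] = 2. Both 2 and 3 divide [K:Q], and [K:Q] ≤ 3·2 = 6, so [K:Q] = 6. (Equivalently: Q(∛193) ⊂ R but ω ∉ R, so [K : Q(∛193)] = 2.)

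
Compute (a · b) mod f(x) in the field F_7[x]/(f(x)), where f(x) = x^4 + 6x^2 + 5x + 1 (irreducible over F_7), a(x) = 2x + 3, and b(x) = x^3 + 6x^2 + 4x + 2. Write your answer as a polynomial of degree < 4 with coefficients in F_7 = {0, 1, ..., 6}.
a · b ≡ x^3 + 6x + 4 (mod f(x))

Multiply in F_7[x]: a(x)·b(x) = (2x + 3)·(x^3 + 6x^2 + 4x + 2) = 2x^4 + x^3 + 5x^2 + 2x + 6. This has degree ≥ 4, so divide by f(x) over F_7: 2x^4 + x^3 + 5x^2 + 2x + 6 = (2)·(x^4 + 6x^2 + 5x + 1) + (x^3 + 6x + 4). Hence a·b ≡ x^3 + 6x + 4 (mod f). (F_7[x]/(f) is a field with 7^4 = 2401 elements since f is irreducible of degree 4.)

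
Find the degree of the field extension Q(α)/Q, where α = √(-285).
[Q(α):Q] = 2

[Q(α):Q] equals the degree of the minimal polynomial of α. Here α^2 = -285 and x^2 + 285 is irreducible (d = -285 is squarefree, ≠ 1, hence not a square), so deg(m_α) = 2. Thus [Q(α):Q] = 2.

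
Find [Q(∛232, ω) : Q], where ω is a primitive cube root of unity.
[Q(∛232, ω) : Q] = 6

[Q(∛232):Q] = 3 (min poly x^3 - 232, irreducible since 232 is not a perfect cube). [Q(ω):Q] = 2 (min poly x^2 + x + 1). Since Q(∛232) ⊂ R and ω ∉ R, we have ω ∉ Q(∛232), so x^2 + x + 1 remains irreducible over Q(∛232) and [Q(∛232, ω) : Q(∛232)] = 2. By the tower law, [Q(∛232, ω) : Q] = 3 · 2 = 6. (In fact Q(∛232, ω) is the splitting field of x^3 - 232 over Q.)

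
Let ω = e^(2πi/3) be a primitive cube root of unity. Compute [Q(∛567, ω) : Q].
[Q(∛567, ω) : Q] = 6

[Q(∛567):Q] = 3 (min poly x^3 - 567, irreducible since 567 is not a perfect cube). [Q(ω):Q] = 2 (min poly x^2 + x + 1). Since Q(∛567) ⊂ R and ω ∉ R, we have ω ∉ Q(∛567), so x^2 + x + 1 remains irreducible over Q(∛567) and [Q(∛567, ω) : Q(∛567)] = 2. By the tower law, [Q(∛567, ω) : Q] = 3 · 2 = 6. (In fact Q(∛567, ω) is the splitting field of x^3 - 567 over Q.)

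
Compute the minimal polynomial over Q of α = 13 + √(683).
m_α(x) = x^2 - 26x - 514

From α - 13 = √(683), squaring gives (α - 13)^2 = 683, i.e. α^2 - 26α + 169 = 683, so α^2 - 26α - 514 = 0. The discriminant of x^2 - 26x - 514 is (-26)^2 - 4·(-514) = 676 + 2056 = 2732, and 4·(683) is not a perfect square in Q since 683 is squarefree and ≠ 1. Hence x^2 - 26x - 514 is irreducible over Q and is the minimal polynomial of α.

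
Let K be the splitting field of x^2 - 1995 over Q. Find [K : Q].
[K : Q] = 2

f(x) = x^2 - 1995 factors as (x - √1995)(x + √1995). The splitting field is K = Q(√1995). Since 1995 is squarefree and > 1, it is not a perfect square, so x^2 - 1995 is irreducible over Q and [Q(√1995) : Q] = 2. Hence [K : Q] = 2.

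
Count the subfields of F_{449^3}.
F_{449^3} has 2 subfields

The subfields of F_{p^n} are exactly the fields F_{p^d} for d | n (each is the fixed field of the unique index-d subgroup of Gal(F_{p^n}/F_p) ≅ Z/nZ). The divisors of n = 3 are {1, 3}, giving 2 subfields: F_{449^1}, F_{449^3}.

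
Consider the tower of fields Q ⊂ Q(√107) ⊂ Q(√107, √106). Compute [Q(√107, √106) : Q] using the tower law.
[Q(√107, √106) : Q] = 4

[Q(√107):Q] = 2 (min poly x^2 - 107, irreducible since 107 is squarefree > 1). For the top step, suppose √106 ∈ Q(√107), say √106 = c + d√107 with c, d ∈ Q. Squaring: 106 = c^2 + 107d^2 + 2cd√107. Since √107 ∉ Q this forces 2cd = 0. If d = 0 then √106 = c ∈ Q, contradicting 106 squarefree > 1. If c = 0 then 106 = 107d^2, so 107·106 = (107d)^2 is a perfect square in Q — but 107·106 = 11342 is not a perfect square (since 107 and 106 are distinct squarefree integers). Contradiction. Hence √106 ∉ Q(√107), so x^2 - 106 stays irreducible over Q(√107) and [Q(√107, √106) : Q(√107)] = 2. By the tower law, [Q(√107, √106) : Q] = 2 · 2 = 4.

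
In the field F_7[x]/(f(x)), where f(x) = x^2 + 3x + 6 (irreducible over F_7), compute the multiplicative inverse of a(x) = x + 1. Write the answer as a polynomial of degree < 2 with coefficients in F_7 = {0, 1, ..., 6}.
a(x)^(-1) ≡ 5x + 3 (mod f(x))

Since f is irreducible over F_7, F_7[x]/(f) is a field and a(x) ≠ 0 has an inverse. Apply the extended Euclidean algorithm to f(x) and a(x) in F_7[x]: f(x) = (x + 2)·a(x) + (4). The last nonzero remainder is the constant 4 = gcd(f, a) in F_7. Back-substituting through the division chain expresses 4 = s(x)·a(x) + t(x)·f(x) with s(x) ≡ 6x + 5 (mod f), so (6x + 5)·a(x) ≡ 4 (mod f). Multiplying by 4^(-1) ≡ 2 in F_7 gives a(x)^(-1) ≡ 2·(6x + 5) ≡ 5x + 3 (mod f). Check: (x + 1)·(5x + 3) = 5x^2 + x + 3 ≡ 1 (mod x^2 + 3x + 6).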